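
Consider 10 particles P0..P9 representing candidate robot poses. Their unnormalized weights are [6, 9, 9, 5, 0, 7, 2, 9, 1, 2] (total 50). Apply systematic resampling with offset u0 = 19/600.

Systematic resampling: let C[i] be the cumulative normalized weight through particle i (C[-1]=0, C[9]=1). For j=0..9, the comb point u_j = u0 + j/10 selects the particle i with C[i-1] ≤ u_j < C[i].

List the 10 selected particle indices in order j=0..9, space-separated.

C = [3/25, 3/10, 12/25, 29/50, 29/50, 18/25, 19/25, 47/50, 24/25, 1]
j=0: u_0=19/600 ∈ [0, 3/25) → index 0
j=1: u_1=79/600 ∈ [3/25, 3/10) → index 1
j=2: u_2=139/600 ∈ [3/25, 3/10) → index 1
j=3: u_3=199/600 ∈ [3/10, 12/25) → index 2
j=4: u_4=259/600 ∈ [3/10, 12/25) → index 2
j=5: u_5=319/600 ∈ [12/25, 29/50) → index 3
j=6: u_6=379/600 ∈ [29/50, 18/25) → index 5
j=7: u_7=439/600 ∈ [18/25, 19/25) → index 6
j=8: u_8=499/600 ∈ [19/25, 47/50) → index 7
j=9: u_9=559/600 ∈ [19/25, 47/50) → index 7

0 1 1 2 2 3 5 6 7 7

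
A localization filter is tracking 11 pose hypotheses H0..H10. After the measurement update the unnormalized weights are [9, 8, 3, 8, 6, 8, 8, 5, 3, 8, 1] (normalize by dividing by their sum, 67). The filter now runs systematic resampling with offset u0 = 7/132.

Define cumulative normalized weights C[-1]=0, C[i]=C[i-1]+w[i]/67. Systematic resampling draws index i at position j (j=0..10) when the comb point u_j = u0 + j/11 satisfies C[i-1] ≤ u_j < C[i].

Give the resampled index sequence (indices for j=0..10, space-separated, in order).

C = [9/67, 17/67, 20/67, 28/67, 34/67, 42/67, 50/67, 55/67, 58/67, 66/67, 1]
j=0: u_0=7/132 ∈ [0, 9/67) → index 0
j=1: u_1=19/132 ∈ [9/67, 17/67) → index 1
j=2: u_2=31/132 ∈ [9/67, 17/67) → index 1
j=3: u_3=43/132 ∈ [20/67, 28/67) → index 3
j=4: u_4=5/12 ∈ [20/67, 28/67) → index 3
j=5: u_5=67/132 ∈ [34/67, 42/67) → index 5
j=6: u_6=79/132 ∈ [34/67, 42/67) → index 5
j=7: u_7=91/132 ∈ [42/67, 50/67) → index 6
j=8: u_8=103/132 ∈ [50/67, 55/67) → index 7
j=9: u_9=115/132 ∈ [58/67, 66/67) → index 9
j=10: u_10=127/132 ∈ [58/67, 66/67) → index 9

0 1 1 3 3 5 5 6 7 9 9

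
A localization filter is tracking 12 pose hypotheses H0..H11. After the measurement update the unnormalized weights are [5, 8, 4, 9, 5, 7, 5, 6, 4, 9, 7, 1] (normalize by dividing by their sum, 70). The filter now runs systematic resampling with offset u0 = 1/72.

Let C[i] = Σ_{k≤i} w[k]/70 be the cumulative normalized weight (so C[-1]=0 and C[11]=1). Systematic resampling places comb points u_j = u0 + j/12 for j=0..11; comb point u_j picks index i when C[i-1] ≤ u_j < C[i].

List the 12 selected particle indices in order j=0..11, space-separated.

0 1 1 3 3 4 5 6 7 9 9 10

C = [1/14, 13/70, 17/70, 13/35, 31/70, 19/35, 43/70, 7/10, 53/70, 31/35, 69/70, 1]
j=0: u_0=1/72 ∈ [0, 1/14) → index 0
j=1: u_1=7/72 ∈ [1/14, 13/70) → index 1
j=2: u_2=13/72 ∈ [1/14, 13/70) → index 1
j=3: u_3=19/72 ∈ [17/70, 13/35) → index 3
j=4: u_4=25/72 ∈ [17/70, 13/35) → index 3
j=5: u_5=31/72 ∈ [13/35, 31/70) → index 4
j=6: u_6=37/72 ∈ [31/70, 19/35) → index 5
j=7: u_7=43/72 ∈ [19/35, 43/70) → index 6
j=8: u_8=49/72 ∈ [43/70, 7/10) → index 7
j=9: u_9=55/72 ∈ [53/70, 31/35) → index 9
j=10: u_10=61/72 ∈ [53/70, 31/35) → index 9
j=11: u_11=67/72 ∈ [31/35, 69/70) → index 10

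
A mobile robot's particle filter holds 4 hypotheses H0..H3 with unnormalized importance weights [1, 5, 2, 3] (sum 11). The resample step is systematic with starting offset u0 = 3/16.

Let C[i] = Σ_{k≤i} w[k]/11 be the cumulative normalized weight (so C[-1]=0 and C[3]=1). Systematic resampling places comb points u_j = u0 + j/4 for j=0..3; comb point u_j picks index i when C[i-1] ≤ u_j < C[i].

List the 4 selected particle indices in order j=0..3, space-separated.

1 1 2 3

C = [1/11, 6/11, 8/11, 1]
j=0: u_0=3/16 ∈ [1/11, 6/11) → index 1
j=1: u_1=7/16 ∈ [1/11, 6/11) → index 1
j=2: u_2=11/16 ∈ [6/11, 8/11) → index 2
j=3: u_3=15/16 ∈ [8/11, 1) → index 3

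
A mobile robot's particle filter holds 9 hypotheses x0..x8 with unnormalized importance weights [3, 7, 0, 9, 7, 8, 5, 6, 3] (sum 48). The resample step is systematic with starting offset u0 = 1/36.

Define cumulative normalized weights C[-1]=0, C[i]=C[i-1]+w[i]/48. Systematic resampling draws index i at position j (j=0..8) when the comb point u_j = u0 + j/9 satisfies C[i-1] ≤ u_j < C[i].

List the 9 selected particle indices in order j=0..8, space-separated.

C = [1/16, 5/24, 5/24, 19/48, 13/24, 17/24, 13/16, 15/16, 1]
j=0: u_0=1/36 ∈ [0, 1/16) → index 0
j=1: u_1=5/36 ∈ [1/16, 5/24) → index 1
j=2: u_2=1/4 ∈ [5/24, 19/48) → index 3
j=3: u_3=13/36 ∈ [5/24, 19/48) → index 3
j=4: u_4=17/36 ∈ [19/48, 13/24) → index 4
j=5: u_5=7/12 ∈ [13/24, 17/24) → index 5
j=6: u_6=25/36 ∈ [13/24, 17/24) → index 5
j=7: u_7=29/36 ∈ [17/24, 13/16) → index 6
j=8: u_8=11/12 ∈ [13/16, 15/16) → index 7

0 1 3 3 4 5 5 6 7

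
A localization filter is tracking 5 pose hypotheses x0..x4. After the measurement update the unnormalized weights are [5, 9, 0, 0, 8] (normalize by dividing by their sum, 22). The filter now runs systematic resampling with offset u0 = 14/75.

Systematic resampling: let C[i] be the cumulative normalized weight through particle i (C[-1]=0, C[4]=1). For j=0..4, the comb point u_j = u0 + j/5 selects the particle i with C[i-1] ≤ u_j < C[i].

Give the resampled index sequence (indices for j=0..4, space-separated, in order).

C = [5/22, 7/11, 7/11, 7/11, 1]
j=0: u_0=14/75 ∈ [0, 5/22) → index 0
j=1: u_1=29/75 ∈ [5/22, 7/11) → index 1
j=2: u_2=44/75 ∈ [5/22, 7/11) → index 1
j=3: u_3=59/75 ∈ [7/11, 1) → index 4
j=4: u_4=74/75 ∈ [7/11, 1) → index 4

0 1 1 4 4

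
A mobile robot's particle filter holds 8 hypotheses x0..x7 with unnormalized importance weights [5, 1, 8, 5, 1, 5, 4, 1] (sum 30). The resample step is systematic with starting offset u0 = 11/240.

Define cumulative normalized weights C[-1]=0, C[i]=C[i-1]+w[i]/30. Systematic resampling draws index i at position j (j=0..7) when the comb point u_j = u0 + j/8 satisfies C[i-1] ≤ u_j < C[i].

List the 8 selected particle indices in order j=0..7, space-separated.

0 1 2 2 3 5 5 6

C = [1/6, 1/5, 7/15, 19/30, 2/3, 5/6, 29/30, 1]
j=0: u_0=11/240 ∈ [0, 1/6) → index 0
j=1: u_1=41/240 ∈ [1/6, 1/5) → index 1
j=2: u_2=71/240 ∈ [1/5, 7/15) → index 2
j=3: u_3=101/240 ∈ [1/5, 7/15) → index 2
j=4: u_4=131/240 ∈ [7/15, 19/30) → index 3
j=5: u_5=161/240 ∈ [2/3, 5/6) → index 5
j=6: u_6=191/240 ∈ [2/3, 5/6) → index 5
j=7: u_7=221/240 ∈ [5/6, 29/30) → index 6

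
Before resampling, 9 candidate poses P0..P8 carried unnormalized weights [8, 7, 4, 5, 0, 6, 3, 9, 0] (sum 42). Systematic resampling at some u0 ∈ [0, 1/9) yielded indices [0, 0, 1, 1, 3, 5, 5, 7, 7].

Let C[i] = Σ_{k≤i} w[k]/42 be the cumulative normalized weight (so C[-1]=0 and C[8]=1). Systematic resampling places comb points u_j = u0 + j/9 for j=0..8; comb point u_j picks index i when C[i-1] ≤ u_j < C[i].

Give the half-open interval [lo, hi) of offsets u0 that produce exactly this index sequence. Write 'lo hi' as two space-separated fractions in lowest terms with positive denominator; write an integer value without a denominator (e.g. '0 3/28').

1/63 1/42

C = [4/21, 5/14, 19/42, 4/7, 4/7, 5/7, 11/14, 1, 1]
j=0 picked index 0: u0 ∈ [0, 4/21)
j=1 picked index 0: u0 ∈ [-1/9, 5/63)
j=2 picked index 1: u0 ∈ [-2/63, 17/126)
j=3 picked index 1: u0 ∈ [-1/7, 1/42)
j=4 picked index 3: u0 ∈ [1/126, 8/63)
j=5 picked index 5: u0 ∈ [1/63, 10/63)
j=6 picked index 5: u0 ∈ [-2/21, 1/21)
j=7 picked index 7: u0 ∈ [1/126, 2/9)
j=8 picked index 7: u0 ∈ [-13/126, 1/9)
intersection: [1/63, 1/42)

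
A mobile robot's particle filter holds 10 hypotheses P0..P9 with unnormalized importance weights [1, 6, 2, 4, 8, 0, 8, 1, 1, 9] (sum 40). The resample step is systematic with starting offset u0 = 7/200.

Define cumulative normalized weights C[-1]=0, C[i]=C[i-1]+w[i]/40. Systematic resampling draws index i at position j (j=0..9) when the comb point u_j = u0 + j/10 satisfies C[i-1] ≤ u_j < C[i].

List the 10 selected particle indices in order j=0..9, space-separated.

C = [1/40, 7/40, 9/40, 13/40, 21/40, 21/40, 29/40, 3/4, 31/40, 1]
j=0: u_0=7/200 ∈ [1/40, 7/40) → index 1
j=1: u_1=27/200 ∈ [1/40, 7/40) → index 1
j=2: u_2=47/200 ∈ [9/40, 13/40) → index 3
j=3: u_3=67/200 ∈ [13/40, 21/40) → index 4
j=4: u_4=87/200 ∈ [13/40, 21/40) → index 4
j=5: u_5=107/200 ∈ [21/40, 29/40) → index 6
j=6: u_6=127/200 ∈ [21/40, 29/40) → index 6
j=7: u_7=147/200 ∈ [29/40, 3/4) → index 7
j=8: u_8=167/200 ∈ [31/40, 1) → index 9
j=9: u_9=187/200 ∈ [31/40, 1) → index 9

1 1 3 4 4 6 6 7 9 9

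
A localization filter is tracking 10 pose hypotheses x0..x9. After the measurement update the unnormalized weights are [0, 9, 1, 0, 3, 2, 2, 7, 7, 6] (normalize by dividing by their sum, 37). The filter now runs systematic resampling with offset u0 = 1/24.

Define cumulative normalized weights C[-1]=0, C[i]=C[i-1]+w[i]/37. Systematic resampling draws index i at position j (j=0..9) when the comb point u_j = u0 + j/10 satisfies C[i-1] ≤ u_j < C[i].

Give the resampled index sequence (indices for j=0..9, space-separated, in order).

1 1 1 4 6 7 7 8 9 9

C = [0, 9/37, 10/37, 10/37, 13/37, 15/37, 17/37, 24/37, 31/37, 1]
j=0: u_0=1/24 ∈ [0, 9/37) → index 1
j=1: u_1=17/120 ∈ [0, 9/37) → index 1
j=2: u_2=29/120 ∈ [0, 9/37) → index 1
j=3: u_3=41/120 ∈ [10/37, 13/37) → index 4
j=4: u_4=53/120 ∈ [15/37, 17/37) → index 6
j=5: u_5=13/24 ∈ [17/37, 24/37) → index 7
j=6: u_6=77/120 ∈ [17/37, 24/37) → index 7
j=7: u_7=89/120 ∈ [24/37, 31/37) → index 8
j=8: u_8=101/120 ∈ [31/37, 1) → index 9
j=9: u_9=113/120 ∈ [31/37, 1) → index 9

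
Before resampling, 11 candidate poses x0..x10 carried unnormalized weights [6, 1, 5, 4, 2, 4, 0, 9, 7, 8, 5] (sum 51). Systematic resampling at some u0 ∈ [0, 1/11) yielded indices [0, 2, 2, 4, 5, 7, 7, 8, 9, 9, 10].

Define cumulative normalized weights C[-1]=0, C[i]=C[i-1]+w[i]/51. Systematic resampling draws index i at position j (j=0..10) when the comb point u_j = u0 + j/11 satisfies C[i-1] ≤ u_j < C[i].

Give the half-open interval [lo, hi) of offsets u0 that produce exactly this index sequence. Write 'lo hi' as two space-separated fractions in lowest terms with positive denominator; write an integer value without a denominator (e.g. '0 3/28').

26/561 10/187

C = [2/17, 7/51, 4/17, 16/51, 6/17, 22/51, 22/51, 31/51, 38/51, 46/51, 1]
j=0 picked index 0: u0 ∈ [0, 2/17)
j=1 picked index 2: u0 ∈ [26/561, 27/187)
j=2 picked index 2: u0 ∈ [-25/561, 10/187)
j=3 picked index 4: u0 ∈ [23/561, 15/187)
j=4 picked index 5: u0 ∈ [-2/187, 38/561)
j=5 picked index 7: u0 ∈ [-13/561, 86/561)
j=6 picked index 7: u0 ∈ [-64/561, 35/561)
j=7 picked index 8: u0 ∈ [-16/561, 61/561)
j=8 picked index 9: u0 ∈ [10/561, 98/561)
j=9 picked index 9: u0 ∈ [-41/561, 47/561)
j=10 picked index 10: u0 ∈ [-4/561, 1/11)
intersection: [26/561, 10/187)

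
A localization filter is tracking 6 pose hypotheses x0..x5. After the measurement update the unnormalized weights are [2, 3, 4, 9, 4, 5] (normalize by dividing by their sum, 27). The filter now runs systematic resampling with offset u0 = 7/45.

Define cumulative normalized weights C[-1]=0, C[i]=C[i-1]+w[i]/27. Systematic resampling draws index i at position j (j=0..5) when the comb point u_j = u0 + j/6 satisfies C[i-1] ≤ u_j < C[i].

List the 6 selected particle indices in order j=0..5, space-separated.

1 2 3 3 5 5

C = [2/27, 5/27, 1/3, 2/3, 22/27, 1]
j=0: u_0=7/45 ∈ [2/27, 5/27) → index 1
j=1: u_1=29/90 ∈ [5/27, 1/3) → index 2
j=2: u_2=22/45 ∈ [1/3, 2/3) → index 3
j=3: u_3=59/90 ∈ [1/3, 2/3) → index 3
j=4: u_4=37/45 ∈ [22/27, 1) → index 5
j=5: u_5=89/90 ∈ [22/27, 1) → index 5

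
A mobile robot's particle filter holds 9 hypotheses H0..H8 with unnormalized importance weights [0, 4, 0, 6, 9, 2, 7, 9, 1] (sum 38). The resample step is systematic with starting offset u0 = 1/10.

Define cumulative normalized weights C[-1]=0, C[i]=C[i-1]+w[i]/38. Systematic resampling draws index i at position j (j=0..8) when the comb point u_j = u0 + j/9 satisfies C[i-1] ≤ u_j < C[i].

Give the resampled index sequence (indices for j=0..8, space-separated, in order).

1 3 4 4 5 6 7 7 8

C = [0, 2/19, 2/19, 5/19, 1/2, 21/38, 14/19, 37/38, 1]
j=0: u_0=1/10 ∈ [0, 2/19) → index 1
j=1: u_1=19/90 ∈ [2/19, 5/19) → index 3
j=2: u_2=29/90 ∈ [5/19, 1/2) → index 4
j=3: u_3=13/30 ∈ [5/19, 1/2) → index 4
j=4: u_4=49/90 ∈ [1/2, 21/38) → index 5
j=5: u_5=59/90 ∈ [21/38, 14/19) → index 6
j=6: u_6=23/30 ∈ [14/19, 37/38) → index 7
j=7: u_7=79/90 ∈ [14/19, 37/38) → index 7
j=8: u_8=89/90 ∈ [37/38, 1) → index 8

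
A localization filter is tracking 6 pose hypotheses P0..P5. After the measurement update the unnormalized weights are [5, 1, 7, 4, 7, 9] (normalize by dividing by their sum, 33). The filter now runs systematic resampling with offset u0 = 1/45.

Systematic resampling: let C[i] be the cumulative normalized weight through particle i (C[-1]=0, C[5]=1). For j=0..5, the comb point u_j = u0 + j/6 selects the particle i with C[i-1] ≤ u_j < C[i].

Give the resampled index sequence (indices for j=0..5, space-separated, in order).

0 2 2 4 4 5

C = [5/33, 2/11, 13/33, 17/33, 8/11, 1]
j=0: u_0=1/45 ∈ [0, 5/33) → index 0
j=1: u_1=17/90 ∈ [2/11, 13/33) → index 2
j=2: u_2=16/45 ∈ [2/11, 13/33) → index 2
j=3: u_3=47/90 ∈ [17/33, 8/11) → index 4
j=4: u_4=31/45 ∈ [17/33, 8/11) → index 4
j=5: u_5=77/90 ∈ [8/11, 1) → index 5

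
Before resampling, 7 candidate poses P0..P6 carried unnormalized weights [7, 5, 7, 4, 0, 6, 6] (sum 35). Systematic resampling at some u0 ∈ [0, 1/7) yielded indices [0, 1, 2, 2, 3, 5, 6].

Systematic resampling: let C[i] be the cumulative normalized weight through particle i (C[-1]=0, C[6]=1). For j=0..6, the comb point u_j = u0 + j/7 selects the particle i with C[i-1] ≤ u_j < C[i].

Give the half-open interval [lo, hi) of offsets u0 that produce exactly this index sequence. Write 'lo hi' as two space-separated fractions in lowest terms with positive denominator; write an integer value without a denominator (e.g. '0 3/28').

C = [1/5, 12/35, 19/35, 23/35, 23/35, 29/35, 1]
j=0 picked index 0: u0 ∈ [0, 1/5)
j=1 picked index 1: u0 ∈ [2/35, 1/5)
j=2 picked index 2: u0 ∈ [2/35, 9/35)
j=3 picked index 2: u0 ∈ [-3/35, 4/35)
j=4 picked index 3: u0 ∈ [-1/35, 3/35)
j=5 picked index 5: u0 ∈ [-2/35, 4/35)
j=6 picked index 6: u0 ∈ [-1/35, 1/7)
intersection: [2/35, 3/35)

2/35 3/35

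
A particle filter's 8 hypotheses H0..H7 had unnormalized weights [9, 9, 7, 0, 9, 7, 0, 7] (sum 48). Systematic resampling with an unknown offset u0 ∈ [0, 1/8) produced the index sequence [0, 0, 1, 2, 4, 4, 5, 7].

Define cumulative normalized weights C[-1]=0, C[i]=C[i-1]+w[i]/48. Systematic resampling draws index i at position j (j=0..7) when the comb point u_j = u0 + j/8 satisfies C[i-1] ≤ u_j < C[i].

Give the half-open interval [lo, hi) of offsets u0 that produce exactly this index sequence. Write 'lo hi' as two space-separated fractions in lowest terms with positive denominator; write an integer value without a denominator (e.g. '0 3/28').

C = [3/16, 3/8, 25/48, 25/48, 17/24, 41/48, 41/48, 1]
j=0 picked index 0: u0 ∈ [0, 3/16)
j=1 picked index 0: u0 ∈ [-1/8, 1/16)
j=2 picked index 1: u0 ∈ [-1/16, 1/8)
j=3 picked index 2: u0 ∈ [0, 7/48)
j=4 picked index 4: u0 ∈ [1/48, 5/24)
j=5 picked index 4: u0 ∈ [-5/48, 1/12)
j=6 picked index 5: u0 ∈ [-1/24, 5/48)
j=7 picked index 7: u0 ∈ [-1/48, 1/8)
intersection: [1/48, 1/16)

1/48 1/16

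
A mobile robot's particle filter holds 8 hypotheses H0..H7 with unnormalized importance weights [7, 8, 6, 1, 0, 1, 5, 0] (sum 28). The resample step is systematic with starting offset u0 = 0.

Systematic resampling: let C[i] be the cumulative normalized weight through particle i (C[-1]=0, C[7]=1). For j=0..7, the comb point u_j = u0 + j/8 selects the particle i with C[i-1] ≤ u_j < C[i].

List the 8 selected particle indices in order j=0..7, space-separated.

C = [1/4, 15/28, 3/4, 11/14, 11/14, 23/28, 1, 1]
j=0: u_0=0 ∈ [0, 1/4) → index 0
j=1: u_1=1/8 ∈ [0, 1/4) → index 0
j=2: u_2=1/4 ∈ [1/4, 15/28) → index 1
j=3: u_3=3/8 ∈ [1/4, 15/28) → index 1
j=4: u_4=1/2 ∈ [1/4, 15/28) → index 1
j=5: u_5=5/8 ∈ [15/28, 3/4) → index 2
j=6: u_6=3/4 ∈ [3/4, 11/14) → index 3
j=7: u_7=7/8 ∈ [23/28, 1) → index 6

0 0 1 1 1 2 3 6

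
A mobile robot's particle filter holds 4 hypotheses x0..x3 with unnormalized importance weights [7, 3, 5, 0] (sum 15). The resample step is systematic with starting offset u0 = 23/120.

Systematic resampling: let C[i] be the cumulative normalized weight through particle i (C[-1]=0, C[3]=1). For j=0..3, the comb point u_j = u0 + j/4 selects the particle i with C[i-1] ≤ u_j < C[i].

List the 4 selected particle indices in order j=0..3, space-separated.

C = [7/15, 2/3, 1, 1]
j=0: u_0=23/120 ∈ [0, 7/15) → index 0
j=1: u_1=53/120 ∈ [0, 7/15) → index 0
j=2: u_2=83/120 ∈ [2/3, 1) → index 2
j=3: u_3=113/120 ∈ [2/3, 1) → index 2

0 0 2 2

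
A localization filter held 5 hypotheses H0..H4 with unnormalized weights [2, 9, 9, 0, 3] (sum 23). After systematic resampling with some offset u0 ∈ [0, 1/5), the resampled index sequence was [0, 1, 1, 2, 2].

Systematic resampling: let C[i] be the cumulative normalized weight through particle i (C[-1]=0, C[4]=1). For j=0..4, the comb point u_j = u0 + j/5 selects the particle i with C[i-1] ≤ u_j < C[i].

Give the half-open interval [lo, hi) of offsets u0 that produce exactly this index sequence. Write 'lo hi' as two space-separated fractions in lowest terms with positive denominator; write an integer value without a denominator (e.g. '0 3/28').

C = [2/23, 11/23, 20/23, 20/23, 1]
j=0 picked index 0: u0 ∈ [0, 2/23)
j=1 picked index 1: u0 ∈ [-13/115, 32/115)
j=2 picked index 1: u0 ∈ [-36/115, 9/115)
j=3 picked index 2: u0 ∈ [-14/115, 31/115)
j=4 picked index 2: u0 ∈ [-37/115, 8/115)
intersection: [0, 8/115)

0 8/115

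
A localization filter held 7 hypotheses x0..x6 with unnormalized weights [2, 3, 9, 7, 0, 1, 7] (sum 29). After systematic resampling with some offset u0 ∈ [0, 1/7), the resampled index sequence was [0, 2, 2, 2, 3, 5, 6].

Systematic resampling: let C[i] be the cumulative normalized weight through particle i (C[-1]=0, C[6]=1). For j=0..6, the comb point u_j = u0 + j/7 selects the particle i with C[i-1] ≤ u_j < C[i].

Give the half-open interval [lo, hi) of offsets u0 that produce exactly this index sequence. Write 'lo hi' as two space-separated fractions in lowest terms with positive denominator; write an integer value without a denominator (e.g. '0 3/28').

6/203 9/203

C = [2/29, 5/29, 14/29, 21/29, 21/29, 22/29, 1]
j=0 picked index 0: u0 ∈ [0, 2/29)
j=1 picked index 2: u0 ∈ [6/203, 69/203)
j=2 picked index 2: u0 ∈ [-23/203, 40/203)
j=3 picked index 2: u0 ∈ [-52/203, 11/203)
j=4 picked index 3: u0 ∈ [-18/203, 31/203)
j=5 picked index 5: u0 ∈ [2/203, 9/203)
j=6 picked index 6: u0 ∈ [-20/203, 1/7)
intersection: [6/203, 9/203)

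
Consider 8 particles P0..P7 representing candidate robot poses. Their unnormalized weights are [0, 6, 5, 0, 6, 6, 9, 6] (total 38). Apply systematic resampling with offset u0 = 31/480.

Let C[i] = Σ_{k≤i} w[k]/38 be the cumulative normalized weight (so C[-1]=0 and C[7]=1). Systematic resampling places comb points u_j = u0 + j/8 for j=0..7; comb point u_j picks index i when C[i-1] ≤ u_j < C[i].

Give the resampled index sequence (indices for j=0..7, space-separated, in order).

1 2 4 4 5 6 6 7

C = [0, 3/19, 11/38, 11/38, 17/38, 23/38, 16/19, 1]
j=0: u_0=31/480 ∈ [0, 3/19) → index 1
j=1: u_1=91/480 ∈ [3/19, 11/38) → index 2
j=2: u_2=151/480 ∈ [11/38, 17/38) → index 4
j=3: u_3=211/480 ∈ [11/38, 17/38) → index 4
j=4: u_4=271/480 ∈ [17/38, 23/38) → index 5
j=5: u_5=331/480 ∈ [23/38, 16/19) → index 6
j=6: u_6=391/480 ∈ [23/38, 16/19) → index 6
j=7: u_7=451/480 ∈ [16/19, 1) → index 7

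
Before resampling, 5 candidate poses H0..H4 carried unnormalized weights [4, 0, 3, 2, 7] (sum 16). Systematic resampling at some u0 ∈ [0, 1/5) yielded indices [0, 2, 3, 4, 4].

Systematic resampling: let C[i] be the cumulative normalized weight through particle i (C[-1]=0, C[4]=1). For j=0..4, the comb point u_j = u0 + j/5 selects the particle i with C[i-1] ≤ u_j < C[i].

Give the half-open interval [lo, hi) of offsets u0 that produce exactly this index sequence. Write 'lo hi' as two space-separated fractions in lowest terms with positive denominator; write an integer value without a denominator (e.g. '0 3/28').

C = [1/4, 1/4, 7/16, 9/16, 1]
j=0 picked index 0: u0 ∈ [0, 1/4)
j=1 picked index 2: u0 ∈ [1/20, 19/80)
j=2 picked index 3: u0 ∈ [3/80, 13/80)
j=3 picked index 4: u0 ∈ [-3/80, 2/5)
j=4 picked index 4: u0 ∈ [-19/80, 1/5)
intersection: [1/20, 13/80)

1/20 13/80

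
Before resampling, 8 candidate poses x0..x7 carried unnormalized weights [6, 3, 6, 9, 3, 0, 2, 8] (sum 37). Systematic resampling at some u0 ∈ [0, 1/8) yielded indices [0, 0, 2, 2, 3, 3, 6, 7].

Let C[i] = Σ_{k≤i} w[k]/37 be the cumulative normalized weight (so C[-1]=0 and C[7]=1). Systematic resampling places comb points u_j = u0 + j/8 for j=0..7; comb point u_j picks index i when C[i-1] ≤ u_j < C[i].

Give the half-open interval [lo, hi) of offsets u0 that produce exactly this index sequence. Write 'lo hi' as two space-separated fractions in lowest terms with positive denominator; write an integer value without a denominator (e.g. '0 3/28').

0 7/296

C = [6/37, 9/37, 15/37, 24/37, 27/37, 27/37, 29/37, 1]
j=0 picked index 0: u0 ∈ [0, 6/37)
j=1 picked index 0: u0 ∈ [-1/8, 11/296)
j=2 picked index 2: u0 ∈ [-1/148, 23/148)
j=3 picked index 2: u0 ∈ [-39/296, 9/296)
j=4 picked index 3: u0 ∈ [-7/74, 11/74)
j=5 picked index 3: u0 ∈ [-65/296, 7/296)
j=6 picked index 6: u0 ∈ [-3/148, 5/148)
j=7 picked index 7: u0 ∈ [-27/296, 1/8)
intersection: [0, 7/296)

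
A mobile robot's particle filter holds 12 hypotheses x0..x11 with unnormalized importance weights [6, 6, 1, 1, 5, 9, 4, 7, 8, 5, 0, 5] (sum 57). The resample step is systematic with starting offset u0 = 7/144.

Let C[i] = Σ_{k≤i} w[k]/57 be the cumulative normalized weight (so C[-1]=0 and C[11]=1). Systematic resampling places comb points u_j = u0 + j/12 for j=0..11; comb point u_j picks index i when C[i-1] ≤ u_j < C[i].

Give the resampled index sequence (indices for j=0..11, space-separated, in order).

C = [2/19, 4/19, 13/57, 14/57, 1/3, 28/57, 32/57, 13/19, 47/57, 52/57, 52/57, 1]
j=0: u_0=7/144 ∈ [0, 2/19) → index 0
j=1: u_1=19/144 ∈ [2/19, 4/19) → index 1
j=2: u_2=31/144 ∈ [4/19, 13/57) → index 2
j=3: u_3=43/144 ∈ [14/57, 1/3) → index 4
j=4: u_4=55/144 ∈ [1/3, 28/57) → index 5
j=5: u_5=67/144 ∈ [1/3, 28/57) → index 5
j=6: u_6=79/144 ∈ [28/57, 32/57) → index 6
j=7: u_7=91/144 ∈ [32/57, 13/19) → index 7
j=8: u_8=103/144 ∈ [13/19, 47/57) → index 8
j=9: u_9=115/144 ∈ [13/19, 47/57) → index 8
j=10: u_10=127/144 ∈ [47/57, 52/57) → index 9
j=11: u_11=139/144 ∈ [52/57, 1) → index 11

0 1 2 4 5 5 6 7 8 8 9 11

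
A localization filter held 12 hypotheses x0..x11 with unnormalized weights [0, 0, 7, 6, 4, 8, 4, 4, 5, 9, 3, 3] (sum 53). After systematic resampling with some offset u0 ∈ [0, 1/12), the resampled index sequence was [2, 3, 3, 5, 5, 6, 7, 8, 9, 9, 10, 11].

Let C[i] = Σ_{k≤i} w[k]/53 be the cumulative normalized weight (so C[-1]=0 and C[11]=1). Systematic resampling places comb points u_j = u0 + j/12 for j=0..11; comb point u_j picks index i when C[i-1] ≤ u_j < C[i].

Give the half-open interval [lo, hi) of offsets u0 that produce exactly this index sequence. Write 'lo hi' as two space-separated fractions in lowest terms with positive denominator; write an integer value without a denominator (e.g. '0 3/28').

C = [0, 0, 7/53, 13/53, 17/53, 25/53, 29/53, 33/53, 38/53, 47/53, 50/53, 1]
j=0 picked index 2: u0 ∈ [0, 7/53)
j=1 picked index 3: u0 ∈ [31/636, 103/636)
j=2 picked index 3: u0 ∈ [-11/318, 25/318)
j=3 picked index 5: u0 ∈ [15/212, 47/212)
j=4 picked index 5: u0 ∈ [-2/159, 22/159)
j=5 picked index 6: u0 ∈ [35/636, 83/636)
j=6 picked index 7: u0 ∈ [5/106, 13/106)
j=7 picked index 8: u0 ∈ [25/636, 85/636)
j=8 picked index 9: u0 ∈ [8/159, 35/159)
j=9 picked index 9: u0 ∈ [-7/212, 29/212)
j=10 picked index 10: u0 ∈ [17/318, 35/318)
j=11 picked index 11: u0 ∈ [17/636, 1/12)
intersection: [15/212, 25/318)

15/212 25/318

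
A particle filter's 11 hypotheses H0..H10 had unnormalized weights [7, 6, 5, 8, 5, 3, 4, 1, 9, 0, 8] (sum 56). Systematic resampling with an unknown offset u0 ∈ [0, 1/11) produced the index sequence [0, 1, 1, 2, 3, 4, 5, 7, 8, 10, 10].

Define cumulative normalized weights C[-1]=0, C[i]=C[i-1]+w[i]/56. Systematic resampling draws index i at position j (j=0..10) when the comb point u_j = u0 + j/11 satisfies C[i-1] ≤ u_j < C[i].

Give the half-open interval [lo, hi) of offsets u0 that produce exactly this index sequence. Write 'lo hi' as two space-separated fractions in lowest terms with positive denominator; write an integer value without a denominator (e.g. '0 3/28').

C = [1/8, 13/56, 9/28, 13/28, 31/56, 17/28, 19/28, 39/56, 6/7, 6/7, 1]
j=0 picked index 0: u0 ∈ [0, 1/8)
j=1 picked index 1: u0 ∈ [3/88, 87/616)
j=2 picked index 1: u0 ∈ [-5/88, 31/616)
j=3 picked index 2: u0 ∈ [-25/616, 15/308)
j=4 picked index 3: u0 ∈ [-13/308, 31/308)
j=5 picked index 4: u0 ∈ [3/308, 61/616)
j=6 picked index 5: u0 ∈ [5/616, 19/308)
j=7 picked index 7: u0 ∈ [13/308, 37/616)
j=8 picked index 8: u0 ∈ [-19/616, 10/77)
j=9 picked index 10: u0 ∈ [3/77, 2/11)
j=10 picked index 10: u0 ∈ [-4/77, 1/11)
intersection: [13/308, 15/308)

13/308 15/308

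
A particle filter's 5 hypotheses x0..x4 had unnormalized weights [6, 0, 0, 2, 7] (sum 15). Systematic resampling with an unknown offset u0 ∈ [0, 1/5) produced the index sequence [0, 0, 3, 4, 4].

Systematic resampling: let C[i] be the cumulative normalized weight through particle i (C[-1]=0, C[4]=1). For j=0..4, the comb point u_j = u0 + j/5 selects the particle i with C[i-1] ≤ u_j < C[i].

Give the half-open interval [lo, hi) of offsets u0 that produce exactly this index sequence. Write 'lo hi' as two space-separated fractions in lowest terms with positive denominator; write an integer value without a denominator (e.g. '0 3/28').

0 2/15

C = [2/5, 2/5, 2/5, 8/15, 1]
j=0 picked index 0: u0 ∈ [0, 2/5)
j=1 picked index 0: u0 ∈ [-1/5, 1/5)
j=2 picked index 3: u0 ∈ [0, 2/15)
j=3 picked index 4: u0 ∈ [-1/15, 2/5)
j=4 picked index 4: u0 ∈ [-4/15, 1/5)
intersection: [0, 2/15)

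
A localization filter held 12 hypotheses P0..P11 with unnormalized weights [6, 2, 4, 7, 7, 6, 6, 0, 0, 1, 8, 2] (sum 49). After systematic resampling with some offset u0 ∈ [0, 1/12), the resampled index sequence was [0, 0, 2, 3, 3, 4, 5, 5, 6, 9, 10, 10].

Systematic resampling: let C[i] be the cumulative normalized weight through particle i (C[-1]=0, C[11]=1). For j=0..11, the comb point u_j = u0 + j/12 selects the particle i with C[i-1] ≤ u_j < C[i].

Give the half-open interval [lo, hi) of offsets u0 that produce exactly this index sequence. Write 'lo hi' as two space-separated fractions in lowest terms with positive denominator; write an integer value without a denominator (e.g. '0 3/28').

3/98 23/588

C = [6/49, 8/49, 12/49, 19/49, 26/49, 32/49, 38/49, 38/49, 38/49, 39/49, 47/49, 1]
j=0 picked index 0: u0 ∈ [0, 6/49)
j=1 picked index 0: u0 ∈ [-1/12, 23/588)
j=2 picked index 2: u0 ∈ [-1/294, 23/294)
j=3 picked index 3: u0 ∈ [-1/196, 27/196)
j=4 picked index 3: u0 ∈ [-13/147, 8/147)
j=5 picked index 4: u0 ∈ [-17/588, 67/588)
j=6 picked index 5: u0 ∈ [3/98, 15/98)
j=7 picked index 5: u0 ∈ [-31/588, 41/588)
j=8 picked index 6: u0 ∈ [-2/147, 16/147)
j=9 picked index 9: u0 ∈ [5/196, 9/196)
j=10 picked index 10: u0 ∈ [-11/294, 37/294)
j=11 picked index 10: u0 ∈ [-71/588, 25/588)
intersection: [3/98, 23/588)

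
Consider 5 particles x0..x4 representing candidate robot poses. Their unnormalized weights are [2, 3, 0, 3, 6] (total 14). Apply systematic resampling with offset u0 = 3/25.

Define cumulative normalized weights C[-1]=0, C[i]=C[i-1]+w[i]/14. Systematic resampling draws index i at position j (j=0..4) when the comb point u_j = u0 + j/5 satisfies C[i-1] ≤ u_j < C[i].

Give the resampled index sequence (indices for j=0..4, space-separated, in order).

C = [1/7, 5/14, 5/14, 4/7, 1]
j=0: u_0=3/25 ∈ [0, 1/7) → index 0
j=1: u_1=8/25 ∈ [1/7, 5/14) → index 1
j=2: u_2=13/25 ∈ [5/14, 4/7) → index 3
j=3: u_3=18/25 ∈ [4/7, 1) → index 4
j=4: u_4=23/25 ∈ [4/7, 1) → index 4

0 1 3 4 4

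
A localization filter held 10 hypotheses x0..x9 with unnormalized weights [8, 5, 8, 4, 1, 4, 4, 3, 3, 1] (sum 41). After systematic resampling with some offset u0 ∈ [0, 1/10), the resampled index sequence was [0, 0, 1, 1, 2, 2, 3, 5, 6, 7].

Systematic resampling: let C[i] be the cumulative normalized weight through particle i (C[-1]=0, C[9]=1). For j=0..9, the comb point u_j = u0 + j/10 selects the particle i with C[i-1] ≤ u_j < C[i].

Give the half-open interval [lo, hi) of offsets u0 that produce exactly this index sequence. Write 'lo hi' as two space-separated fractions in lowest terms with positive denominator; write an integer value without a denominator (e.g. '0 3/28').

C = [8/41, 13/41, 21/41, 25/41, 26/41, 30/41, 34/41, 37/41, 40/41, 1]
j=0 picked index 0: u0 ∈ [0, 8/41)
j=1 picked index 0: u0 ∈ [-1/10, 39/410)
j=2 picked index 1: u0 ∈ [-1/205, 24/205)
j=3 picked index 1: u0 ∈ [-43/410, 7/410)
j=4 picked index 2: u0 ∈ [-17/205, 23/205)
j=5 picked index 2: u0 ∈ [-15/82, 1/82)
j=6 picked index 3: u0 ∈ [-18/205, 2/205)
j=7 picked index 5: u0 ∈ [-27/410, 13/410)
j=8 picked index 6: u0 ∈ [-14/205, 6/205)
j=9 picked index 7: u0 ∈ [-29/410, 1/410)
intersection: [0, 1/410)

0 1/410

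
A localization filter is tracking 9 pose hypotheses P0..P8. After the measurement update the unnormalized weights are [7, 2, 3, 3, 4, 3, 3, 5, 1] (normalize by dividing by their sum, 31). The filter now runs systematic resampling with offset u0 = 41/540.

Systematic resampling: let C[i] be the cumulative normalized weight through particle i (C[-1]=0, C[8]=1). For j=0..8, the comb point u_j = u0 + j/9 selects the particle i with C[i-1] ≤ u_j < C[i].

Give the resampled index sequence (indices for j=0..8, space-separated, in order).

C = [7/31, 9/31, 12/31, 15/31, 19/31, 22/31, 25/31, 30/31, 1]
j=0: u_0=41/540 ∈ [0, 7/31) → index 0
j=1: u_1=101/540 ∈ [0, 7/31) → index 0
j=2: u_2=161/540 ∈ [9/31, 12/31) → index 2
j=3: u_3=221/540 ∈ [12/31, 15/31) → index 3
j=4: u_4=281/540 ∈ [15/31, 19/31) → index 4
j=5: u_5=341/540 ∈ [19/31, 22/31) → index 5
j=6: u_6=401/540 ∈ [22/31, 25/31) → index 6
j=7: u_7=461/540 ∈ [25/31, 30/31) → index 7
j=8: u_8=521/540 ∈ [25/31, 30/31) → index 7

0 0 2 3 4 5 6 7 7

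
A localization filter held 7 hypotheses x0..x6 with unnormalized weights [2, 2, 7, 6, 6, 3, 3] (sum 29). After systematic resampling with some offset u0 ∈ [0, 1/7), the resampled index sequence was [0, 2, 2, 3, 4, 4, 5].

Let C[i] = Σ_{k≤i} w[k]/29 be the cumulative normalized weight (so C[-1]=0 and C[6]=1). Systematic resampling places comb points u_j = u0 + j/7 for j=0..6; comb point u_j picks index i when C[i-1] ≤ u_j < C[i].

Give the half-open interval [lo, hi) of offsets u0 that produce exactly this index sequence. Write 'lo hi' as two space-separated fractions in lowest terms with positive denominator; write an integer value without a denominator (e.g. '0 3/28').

C = [2/29, 4/29, 11/29, 17/29, 23/29, 26/29, 1]
j=0 picked index 0: u0 ∈ [0, 2/29)
j=1 picked index 2: u0 ∈ [-1/203, 48/203)
j=2 picked index 2: u0 ∈ [-30/203, 19/203)
j=3 picked index 3: u0 ∈ [-10/203, 32/203)
j=4 picked index 4: u0 ∈ [3/203, 45/203)
j=5 picked index 4: u0 ∈ [-26/203, 16/203)
j=6 picked index 5: u0 ∈ [-13/203, 8/203)
intersection: [3/203, 8/203)

3/203 8/203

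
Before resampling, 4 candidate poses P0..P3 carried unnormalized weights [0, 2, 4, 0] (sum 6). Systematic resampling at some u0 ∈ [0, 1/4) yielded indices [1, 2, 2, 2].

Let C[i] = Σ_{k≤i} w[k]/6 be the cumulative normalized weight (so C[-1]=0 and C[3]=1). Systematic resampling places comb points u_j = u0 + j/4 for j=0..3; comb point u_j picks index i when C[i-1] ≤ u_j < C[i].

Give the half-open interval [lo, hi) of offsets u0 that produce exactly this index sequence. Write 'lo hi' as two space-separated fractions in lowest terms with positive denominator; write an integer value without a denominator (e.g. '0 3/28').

C = [0, 1/3, 1, 1]
j=0 picked index 1: u0 ∈ [0, 1/3)
j=1 picked index 2: u0 ∈ [1/12, 3/4)
j=2 picked index 2: u0 ∈ [-1/6, 1/2)
j=3 picked index 2: u0 ∈ [-5/12, 1/4)
intersection: [1/12, 1/4)

1/12 1/4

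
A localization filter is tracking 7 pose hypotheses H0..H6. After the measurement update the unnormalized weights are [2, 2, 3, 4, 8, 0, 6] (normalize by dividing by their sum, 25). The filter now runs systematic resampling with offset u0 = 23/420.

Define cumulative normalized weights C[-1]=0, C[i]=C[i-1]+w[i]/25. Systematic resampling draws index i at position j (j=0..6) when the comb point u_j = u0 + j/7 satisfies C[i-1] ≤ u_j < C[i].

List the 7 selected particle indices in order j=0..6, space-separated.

0 2 3 4 4 6 6

C = [2/25, 4/25, 7/25, 11/25, 19/25, 19/25, 1]
j=0: u_0=23/420 ∈ [0, 2/25) → index 0
j=1: u_1=83/420 ∈ [4/25, 7/25) → index 2
j=2: u_2=143/420 ∈ [7/25, 11/25) → index 3
j=3: u_3=29/60 ∈ [11/25, 19/25) → index 4
j=4: u_4=263/420 ∈ [11/25, 19/25) → index 4
j=5: u_5=323/420 ∈ [19/25, 1) → index 6
j=6: u_6=383/420 ∈ [19/25, 1) → index 6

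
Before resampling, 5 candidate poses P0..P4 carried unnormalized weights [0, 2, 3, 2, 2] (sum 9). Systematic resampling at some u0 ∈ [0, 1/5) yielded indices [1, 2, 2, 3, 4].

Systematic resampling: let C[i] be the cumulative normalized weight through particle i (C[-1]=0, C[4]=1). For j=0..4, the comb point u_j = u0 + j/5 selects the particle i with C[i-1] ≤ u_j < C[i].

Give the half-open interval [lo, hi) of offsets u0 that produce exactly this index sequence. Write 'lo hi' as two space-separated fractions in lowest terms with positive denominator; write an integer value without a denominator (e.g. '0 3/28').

1/45 7/45

C = [0, 2/9, 5/9, 7/9, 1]
j=0 picked index 1: u0 ∈ [0, 2/9)
j=1 picked index 2: u0 ∈ [1/45, 16/45)
j=2 picked index 2: u0 ∈ [-8/45, 7/45)
j=3 picked index 3: u0 ∈ [-2/45, 8/45)
j=4 picked index 4: u0 ∈ [-1/45, 1/5)
intersection: [1/45, 7/45)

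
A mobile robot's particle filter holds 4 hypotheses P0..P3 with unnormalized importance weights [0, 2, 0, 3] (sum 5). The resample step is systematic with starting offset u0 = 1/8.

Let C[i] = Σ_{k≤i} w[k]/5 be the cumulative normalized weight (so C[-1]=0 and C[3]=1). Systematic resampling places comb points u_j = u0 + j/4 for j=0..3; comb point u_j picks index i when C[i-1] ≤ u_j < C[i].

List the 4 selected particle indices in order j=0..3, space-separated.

1 1 3 3

C = [0, 2/5, 2/5, 1]
j=0: u_0=1/8 ∈ [0, 2/5) → index 1
j=1: u_1=3/8 ∈ [0, 2/5) → index 1
j=2: u_2=5/8 ∈ [2/5, 1) → index 3
j=3: u_3=7/8 ∈ [2/5, 1) → index 3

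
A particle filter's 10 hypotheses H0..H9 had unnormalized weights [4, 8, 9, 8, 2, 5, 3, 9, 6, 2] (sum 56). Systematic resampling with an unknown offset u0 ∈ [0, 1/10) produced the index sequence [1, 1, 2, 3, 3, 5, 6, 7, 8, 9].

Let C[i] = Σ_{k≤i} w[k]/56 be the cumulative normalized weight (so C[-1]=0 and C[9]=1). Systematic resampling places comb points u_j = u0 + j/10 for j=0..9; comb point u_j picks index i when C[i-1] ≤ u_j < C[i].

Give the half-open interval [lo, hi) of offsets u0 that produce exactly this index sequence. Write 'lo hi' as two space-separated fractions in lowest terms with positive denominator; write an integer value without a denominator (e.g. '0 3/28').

C = [1/14, 3/14, 3/8, 29/56, 31/56, 9/14, 39/56, 6/7, 27/28, 1]
j=0 picked index 1: u0 ∈ [1/14, 3/14)
j=1 picked index 1: u0 ∈ [-1/35, 4/35)
j=2 picked index 2: u0 ∈ [1/70, 7/40)
j=3 picked index 3: u0 ∈ [3/40, 61/280)
j=4 picked index 3: u0 ∈ [-1/40, 33/280)
j=5 picked index 5: u0 ∈ [3/56, 1/7)
j=6 picked index 6: u0 ∈ [3/70, 27/280)
j=7 picked index 7: u0 ∈ [-1/280, 11/70)
j=8 picked index 8: u0 ∈ [2/35, 23/140)
j=9 picked index 9: u0 ∈ [9/140, 1/10)
intersection: [3/40, 27/280)

3/40 27/280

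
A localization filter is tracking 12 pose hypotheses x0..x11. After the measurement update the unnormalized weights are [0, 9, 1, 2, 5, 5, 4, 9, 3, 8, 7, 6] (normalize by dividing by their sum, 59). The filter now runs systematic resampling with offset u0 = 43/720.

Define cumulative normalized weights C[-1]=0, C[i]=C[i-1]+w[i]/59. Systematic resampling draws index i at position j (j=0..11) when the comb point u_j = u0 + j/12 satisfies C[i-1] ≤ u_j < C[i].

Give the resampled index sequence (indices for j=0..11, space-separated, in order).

C = [0, 9/59, 10/59, 12/59, 17/59, 22/59, 26/59, 35/59, 38/59, 46/59, 53/59, 1]
j=0: u_0=43/720 ∈ [0, 9/59) → index 1
j=1: u_1=103/720 ∈ [0, 9/59) → index 1
j=2: u_2=163/720 ∈ [12/59, 17/59) → index 4
j=3: u_3=223/720 ∈ [17/59, 22/59) → index 5
j=4: u_4=283/720 ∈ [22/59, 26/59) → index 6
j=5: u_5=343/720 ∈ [26/59, 35/59) → index 7
j=6: u_6=403/720 ∈ [26/59, 35/59) → index 7
j=7: u_7=463/720 ∈ [35/59, 38/59) → index 8
j=8: u_8=523/720 ∈ [38/59, 46/59) → index 9
j=9: u_9=583/720 ∈ [46/59, 53/59) → index 10
j=10: u_10=643/720 ∈ [46/59, 53/59) → index 10
j=11: u_11=703/720 ∈ [53/59, 1) → index 11

1 1 4 5 6 7 7 8 9 10 10 11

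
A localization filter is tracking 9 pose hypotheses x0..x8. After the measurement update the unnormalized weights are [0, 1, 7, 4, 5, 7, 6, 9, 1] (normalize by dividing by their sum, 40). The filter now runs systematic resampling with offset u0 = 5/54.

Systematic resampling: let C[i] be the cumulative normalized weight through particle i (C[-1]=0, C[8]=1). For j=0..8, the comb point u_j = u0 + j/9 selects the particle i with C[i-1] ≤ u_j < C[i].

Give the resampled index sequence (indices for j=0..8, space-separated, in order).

2 3 4 5 5 6 7 7 8

C = [0, 1/40, 1/5, 3/10, 17/40, 3/5, 3/4, 39/40, 1]
j=0: u_0=5/54 ∈ [1/40, 1/5) → index 2
j=1: u_1=11/54 ∈ [1/5, 3/10) → index 3
j=2: u_2=17/54 ∈ [3/10, 17/40) → index 4
j=3: u_3=23/54 ∈ [17/40, 3/5) → index 5
j=4: u_4=29/54 ∈ [17/40, 3/5) → index 5
j=5: u_5=35/54 ∈ [3/5, 3/4) → index 6
j=6: u_6=41/54 ∈ [3/4, 39/40) → index 7
j=7: u_7=47/54 ∈ [3/4, 39/40) → index 7
j=8: u_8=53/54 ∈ [39/40, 1) → index 8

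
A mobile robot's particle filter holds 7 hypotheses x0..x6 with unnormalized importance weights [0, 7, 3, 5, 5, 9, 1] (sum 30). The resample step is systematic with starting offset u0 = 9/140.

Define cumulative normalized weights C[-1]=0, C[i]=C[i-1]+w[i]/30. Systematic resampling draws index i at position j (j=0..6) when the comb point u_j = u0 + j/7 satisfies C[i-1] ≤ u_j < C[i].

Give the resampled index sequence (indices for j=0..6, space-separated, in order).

C = [0, 7/30, 1/3, 1/2, 2/3, 29/30, 1]
j=0: u_0=9/140 ∈ [0, 7/30) → index 1
j=1: u_1=29/140 ∈ [0, 7/30) → index 1
j=2: u_2=7/20 ∈ [1/3, 1/2) → index 3
j=3: u_3=69/140 ∈ [1/3, 1/2) → index 3
j=4: u_4=89/140 ∈ [1/2, 2/3) → index 4
j=5: u_5=109/140 ∈ [2/3, 29/30) → index 5
j=6: u_6=129/140 ∈ [2/3, 29/30) → index 5

1 1 3 3 4 5 5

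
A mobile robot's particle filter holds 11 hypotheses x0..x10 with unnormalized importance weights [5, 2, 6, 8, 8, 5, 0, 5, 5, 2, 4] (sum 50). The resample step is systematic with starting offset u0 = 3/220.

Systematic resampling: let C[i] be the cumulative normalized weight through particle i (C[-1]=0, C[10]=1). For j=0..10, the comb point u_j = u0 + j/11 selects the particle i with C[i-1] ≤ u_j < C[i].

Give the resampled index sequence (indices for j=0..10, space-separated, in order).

C = [1/10, 7/50, 13/50, 21/50, 29/50, 17/25, 17/25, 39/50, 22/25, 23/25, 1]
j=0: u_0=3/220 ∈ [0, 1/10) → index 0
j=1: u_1=23/220 ∈ [1/10, 7/50) → index 1
j=2: u_2=43/220 ∈ [7/50, 13/50) → index 2
j=3: u_3=63/220 ∈ [13/50, 21/50) → index 3
j=4: u_4=83/220 ∈ [13/50, 21/50) → index 3
j=5: u_5=103/220 ∈ [21/50, 29/50) → index 4
j=6: u_6=123/220 ∈ [21/50, 29/50) → index 4
j=7: u_7=13/20 ∈ [29/50, 17/25) → index 5
j=8: u_8=163/220 ∈ [17/25, 39/50) → index 7
j=9: u_9=183/220 ∈ [39/50, 22/25) → index 8
j=10: u_10=203/220 ∈ [23/25, 1) → index 10

0 1 2 3 3 4 4 5 7 8 10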